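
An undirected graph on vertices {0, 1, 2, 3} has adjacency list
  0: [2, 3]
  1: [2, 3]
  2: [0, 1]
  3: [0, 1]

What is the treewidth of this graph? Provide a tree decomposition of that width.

Treewidth 2.
One optimal decomposition is:
Bags: B1 = {0, 2, 3}  B2 = {1, 2, 3}
Tree: B1–B2

Every bag has size at most 3, so the width is 3 − 1 = 2 and tw(G) ≤ 2. For the lower bound, G contains the cycle 3–0–2–1–3, so G is not a forest; only forests have treewidth ≤ 1, hence tw(G) ≥ 2. Combining the bounds, tw(G) = 2.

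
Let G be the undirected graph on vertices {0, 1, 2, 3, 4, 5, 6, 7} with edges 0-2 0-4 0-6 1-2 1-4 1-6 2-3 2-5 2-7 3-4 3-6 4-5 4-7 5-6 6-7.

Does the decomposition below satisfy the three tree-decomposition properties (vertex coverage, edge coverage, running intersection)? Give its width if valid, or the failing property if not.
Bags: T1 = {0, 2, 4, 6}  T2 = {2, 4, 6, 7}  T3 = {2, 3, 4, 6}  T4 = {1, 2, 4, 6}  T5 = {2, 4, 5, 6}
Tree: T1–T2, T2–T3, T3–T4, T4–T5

Vertex coverage: the bags together contain {0, 1, 2, 3, 4, 5, 6, 7}, the full vertex set. Edge coverage: each edge of G has both endpoints in at least one bag. Running intersection: for every vertex, the bags containing it form a connected subtree. All three properties hold, so this is a valid tree decomposition of width max|bag| − 1 = 3, and hence tw(G) ≤ 3.

Yes; width 3.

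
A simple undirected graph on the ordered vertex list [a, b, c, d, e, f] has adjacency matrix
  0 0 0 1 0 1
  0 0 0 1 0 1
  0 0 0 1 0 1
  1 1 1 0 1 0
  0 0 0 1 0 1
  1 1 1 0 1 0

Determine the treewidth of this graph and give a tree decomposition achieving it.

Every bag has size at most 3, so the width is 3 − 1 = 2 and tw(G) ≤ 2. Since e–f–c–d–e is a cycle in G, G is not acyclic. Forests are exactly the graphs of treewidth ≤ 1, so tw(G) ≥ 2. Combining the bounds, tw(G) = 2.

Treewidth 2.
Bags: B1 = {d, e, f}  B2 = {c, d, f}  B3 = {a, d, f}  B4 = {b, d, f}
Tree: B1–B2, B2–B3, B3–B4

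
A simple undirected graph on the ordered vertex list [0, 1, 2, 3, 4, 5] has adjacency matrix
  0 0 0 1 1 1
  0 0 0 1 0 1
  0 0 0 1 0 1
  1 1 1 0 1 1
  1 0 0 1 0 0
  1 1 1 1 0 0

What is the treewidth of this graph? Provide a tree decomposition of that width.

Every bag has size at most 3, so the width is 3 − 1 = 2 and tw(G) ≤ 2. On the other hand G contains the 3-clique {0, 3, 4}. A clique must lie in a single bag of any decomposition, so no decomposition can have width below 2. Therefore the treewidth is 2.

Treewidth 2.
One optimal decomposition is:
Bags: B1 = {1, 3, 5}  B2 = {0, 3, 5}  B3 = {0, 3, 4}  B4 = {2, 3, 5}
Tree: B1–B2, B2–B3, B2–B4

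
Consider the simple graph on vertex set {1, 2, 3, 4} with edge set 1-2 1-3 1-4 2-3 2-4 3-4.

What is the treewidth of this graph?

A width-3 tree decomposition is:
Bags: B1 = {1, 2, 3, 4}
Tree: (single bag)
With just one bag of size 4, the width is 4 − 1 = 3, so tw(G) ≤ 3. Conversely, {1, 2, 3, 4} is a clique of size 4, and the vertices of any clique must share a bag in every tree decomposition; so some bag has ≥ 4 vertices and tw(G) ≥ 3. Hence tw(G) = 3 exactly.

3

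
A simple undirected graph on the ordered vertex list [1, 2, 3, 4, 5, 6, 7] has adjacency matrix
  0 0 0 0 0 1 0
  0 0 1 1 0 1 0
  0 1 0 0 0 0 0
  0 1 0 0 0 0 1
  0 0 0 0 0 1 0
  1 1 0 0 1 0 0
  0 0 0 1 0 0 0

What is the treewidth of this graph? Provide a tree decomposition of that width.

The largest bag has 2 vertices, giving width 1; this decomposition certifies tw(G) ≤ 1. G has an edge, so its treewidth is at least 1. Therefore the treewidth is 1.

Treewidth 1.
One optimal decomposition is:
Bags: B1 = {2, 3}  B2 = {2, 6}  B3 = {2, 4}  B4 = {1, 6}  B5 = {4, 7}  B6 = {5, 6}
Tree: B1–B2, B2–B3, B2–B4, B3–B5, B4–B6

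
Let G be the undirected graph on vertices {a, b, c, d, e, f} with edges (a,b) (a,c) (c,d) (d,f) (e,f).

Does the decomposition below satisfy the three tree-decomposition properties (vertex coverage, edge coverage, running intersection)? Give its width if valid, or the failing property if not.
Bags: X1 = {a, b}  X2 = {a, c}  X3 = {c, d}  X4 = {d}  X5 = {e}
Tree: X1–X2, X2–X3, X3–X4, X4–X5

A tree decomposition must satisfy three properties: every vertex lies in some bag; for every edge, both endpoints lie together in some bag; and for every vertex, the bags containing it form a connected subtree. Here vertex f appears in no bag, so the decomposition is invalid.

No — vertex f appears in no bag.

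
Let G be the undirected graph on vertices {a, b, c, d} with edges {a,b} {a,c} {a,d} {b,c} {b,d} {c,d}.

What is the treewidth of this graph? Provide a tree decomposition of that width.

Treewidth 3.
One such decomposition:
Bags: B1 = {a, b, c, d}
Tree: (single bag)

A single bag containing all 4 vertices is trivially a valid decomposition of width 3. Conversely, {a, b, c, d} is a clique of size 4, and the vertices of any clique must share a bag in every tree decomposition; so some bag has ≥ 4 vertices and tw(G) ≥ 3. The upper and lower bounds meet at 3, so that is the treewidth.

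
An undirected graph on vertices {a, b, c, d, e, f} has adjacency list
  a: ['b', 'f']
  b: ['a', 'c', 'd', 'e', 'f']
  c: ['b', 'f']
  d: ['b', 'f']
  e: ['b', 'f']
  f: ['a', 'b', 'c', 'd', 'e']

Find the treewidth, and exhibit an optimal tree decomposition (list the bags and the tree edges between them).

Treewidth 2.
One optimal decomposition is:
Bags: B1 = {b, d, f}  B2 = {a, b, f}  B3 = {b, e, f}  B4 = {b, c, f}
Tree: B1–B2, B2–B3, B2–B4

Every bag has size at most 3, so the width is 3 − 1 = 2 and tw(G) ≤ 2. On the other hand G contains the 3-clique {b, d, f}. A clique must lie in a single bag of any decomposition, so no decomposition can have width below 2. Therefore the treewidth is 2.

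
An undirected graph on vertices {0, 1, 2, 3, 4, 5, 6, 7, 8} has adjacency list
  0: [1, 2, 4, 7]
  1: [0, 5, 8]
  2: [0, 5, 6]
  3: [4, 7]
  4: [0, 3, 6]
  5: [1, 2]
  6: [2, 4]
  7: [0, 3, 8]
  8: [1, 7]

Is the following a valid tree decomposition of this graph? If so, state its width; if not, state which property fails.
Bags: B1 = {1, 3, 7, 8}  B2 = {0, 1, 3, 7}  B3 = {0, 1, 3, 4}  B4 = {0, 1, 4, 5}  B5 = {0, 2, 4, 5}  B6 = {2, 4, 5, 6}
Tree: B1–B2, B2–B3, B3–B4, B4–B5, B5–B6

Vertex coverage: the bags together contain {0, 1, 2, 3, 4, 5, 6, 7, 8}, the full vertex set. Edge coverage: each edge of G has both endpoints in at least one bag. Running intersection: for every vertex, the bags containing it form a connected subtree. All three properties hold, so this is a valid tree decomposition of width max|bag| − 1 = 3, and hence tw(G) ≤ 3.

Yes; width 3.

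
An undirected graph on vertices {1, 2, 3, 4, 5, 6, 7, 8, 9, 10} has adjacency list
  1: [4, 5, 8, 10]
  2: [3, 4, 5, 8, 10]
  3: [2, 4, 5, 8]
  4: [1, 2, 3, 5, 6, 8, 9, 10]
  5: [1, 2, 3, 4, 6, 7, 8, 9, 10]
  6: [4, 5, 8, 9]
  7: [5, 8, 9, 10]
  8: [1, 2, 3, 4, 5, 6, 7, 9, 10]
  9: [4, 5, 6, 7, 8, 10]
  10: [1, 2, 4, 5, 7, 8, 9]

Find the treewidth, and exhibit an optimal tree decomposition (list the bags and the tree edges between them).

Each bag holds 5 vertices, so the decomposition has width 4, which upper-bounds the treewidth. Conversely, {1, 4, 5, 8, 10} is a clique of size 5, and the vertices of any clique must share a bag in every tree decomposition; so some bag has ≥ 5 vertices and tw(G) ≥ 4. The upper and lower bounds meet at 4, so that is the treewidth.

Treewidth 4.
One such decomposition:
Bags: B1 = {2, 4, 5, 8, 10}  B2 = {2, 3, 4, 5, 8}  B3 = {4, 5, 8, 9, 10}  B4 = {5, 7, 8, 9, 10}  B5 = {4, 5, 6, 8, 9}  B6 = {1, 4, 5, 8, 10}
Tree: B1–B2, B1–B3, B3–B4, B3–B5, B3–B6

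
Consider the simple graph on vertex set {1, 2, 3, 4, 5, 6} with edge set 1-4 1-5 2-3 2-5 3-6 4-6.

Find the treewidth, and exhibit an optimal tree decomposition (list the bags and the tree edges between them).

Each bag holds 3 vertices, so the decomposition has width 2, which upper-bounds the treewidth. Since 5–1–4–6–3–2–5 is a cycle in G, G is not acyclic. Forests are exactly the graphs of treewidth ≤ 1, so tw(G) ≥ 2. The upper and lower bounds meet at 2, so that is the treewidth.

Treewidth 2.
Bags: B1 = {1, 4, 5}  B2 = {4, 5, 6}  B3 = {3, 5, 6}  B4 = {2, 3, 5}
Tree: B1–B2, B2–B3, B3–B4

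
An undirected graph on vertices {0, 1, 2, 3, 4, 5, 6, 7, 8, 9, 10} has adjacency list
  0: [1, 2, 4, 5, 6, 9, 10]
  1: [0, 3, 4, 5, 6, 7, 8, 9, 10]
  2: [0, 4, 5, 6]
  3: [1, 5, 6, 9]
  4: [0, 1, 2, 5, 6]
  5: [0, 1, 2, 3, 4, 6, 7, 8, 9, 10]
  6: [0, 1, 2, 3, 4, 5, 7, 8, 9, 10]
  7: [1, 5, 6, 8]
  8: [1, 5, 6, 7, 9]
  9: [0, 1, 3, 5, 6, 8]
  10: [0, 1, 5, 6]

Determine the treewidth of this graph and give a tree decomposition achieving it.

Treewidth 4.
Bags: B1 = {0, 1, 5, 6, 9}  B2 = {0, 1, 4, 5, 6}  B3 = {1, 5, 6, 8, 9}  B4 = {1, 5, 6, 7, 8}  B5 = {0, 1, 5, 6, 10}  B6 = {1, 3, 5, 6, 9}  B7 = {0, 2, 4, 5, 6}
Tree: B1–B2, B1–B3, B3–B4, B2–B5, B3–B6, B2–B7

Every bag has size at most 5, so the width is 5 − 1 = 4 and tw(G) ≤ 4. On the other hand G contains the 5-clique {0, 1, 5, 6, 9}. A clique must lie in a single bag of any decomposition, so no decomposition can have width below 4. Hence tw(G) = 4 exactly.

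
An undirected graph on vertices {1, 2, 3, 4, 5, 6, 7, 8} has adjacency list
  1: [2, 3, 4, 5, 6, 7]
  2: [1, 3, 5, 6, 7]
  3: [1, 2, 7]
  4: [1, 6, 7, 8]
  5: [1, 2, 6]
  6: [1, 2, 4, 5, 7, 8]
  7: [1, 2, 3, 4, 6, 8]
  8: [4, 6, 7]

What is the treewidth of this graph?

A width-3 tree decomposition is:
Bags: B1 = {1, 2, 5, 6}  B2 = {1, 2, 6, 7}  B3 = {1, 2, 3, 7}  B4 = {1, 4, 6, 7}  B5 = {4, 6, 7, 8}
Tree: B1–B2, B2–B3, B2–B4, B4–B5
Every bag has size at most 4, so the width is 4 − 1 = 3 and tw(G) ≤ 3. For the lower bound, the 4 vertices {4, 6, 7, 8} are pairwise adjacent, and any tree decomposition puts a clique entirely inside one bag — forcing width ≥ 3. Therefore the treewidth is 3.

3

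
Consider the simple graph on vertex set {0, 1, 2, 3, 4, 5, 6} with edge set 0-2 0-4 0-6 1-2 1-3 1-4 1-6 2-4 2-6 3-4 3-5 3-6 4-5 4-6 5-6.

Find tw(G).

3

A width-3 tree decomposition is:
Bags: B1 = {1, 2, 4, 6}  B2 = {0, 2, 4, 6}  B3 = {1, 3, 4, 6}  B4 = {3, 4, 5, 6}
Tree: B1–B2, B1–B3, B3–B4
The largest bag has 4 vertices, giving width 3; this decomposition certifies tw(G) ≤ 3. For the lower bound, the 4 vertices {0, 2, 4, 6} are pairwise adjacent, and any tree decomposition puts a clique entirely inside one bag — forcing width ≥ 3. The upper and lower bounds meet at 3, so that is the treewidth.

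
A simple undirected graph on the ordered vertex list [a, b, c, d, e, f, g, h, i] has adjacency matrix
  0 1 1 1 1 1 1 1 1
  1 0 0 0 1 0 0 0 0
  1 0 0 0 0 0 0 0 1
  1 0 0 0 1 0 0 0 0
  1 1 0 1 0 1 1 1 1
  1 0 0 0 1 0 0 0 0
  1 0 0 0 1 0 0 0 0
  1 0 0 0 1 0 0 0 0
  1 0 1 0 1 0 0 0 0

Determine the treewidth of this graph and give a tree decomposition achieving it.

Each bag holds 3 vertices, so the decomposition has width 2, which upper-bounds the treewidth. For the lower bound, the 3 vertices {a, d, e} are pairwise adjacent, and any tree decomposition puts a clique entirely inside one bag — forcing width ≥ 2. Hence tw(G) = 2 exactly.

Treewidth 2.
One optimal decomposition is:
Bags: B1 = {a, e, i}  B2 = {a, e, g}  B3 = {a, d, e}  B4 = {a, c, i}  B5 = {a, e, f}  B6 = {a, b, e}  B7 = {a, e, h}
Tree: B1–B2, B2–B3, B1–B4, B3–B5, B1–B6, B3–B7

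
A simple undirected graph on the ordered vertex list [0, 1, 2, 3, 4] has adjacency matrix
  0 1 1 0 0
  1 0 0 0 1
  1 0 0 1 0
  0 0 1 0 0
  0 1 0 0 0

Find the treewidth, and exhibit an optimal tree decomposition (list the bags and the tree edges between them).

Treewidth 1.
Bags: B1 = {1, 4}  B2 = {0, 1}  B3 = {0, 2}  B4 = {2, 3}
Tree: B1–B2, B2–B3, B3–B4

Each bag holds 2 vertices, so the decomposition has width 1, which upper-bounds the treewidth. Since G has at least one edge (e.g. 1–4), it is not an edgeless graph, so tw(G) ≥ 1. The upper and lower bounds meet at 1, so that is the treewidth.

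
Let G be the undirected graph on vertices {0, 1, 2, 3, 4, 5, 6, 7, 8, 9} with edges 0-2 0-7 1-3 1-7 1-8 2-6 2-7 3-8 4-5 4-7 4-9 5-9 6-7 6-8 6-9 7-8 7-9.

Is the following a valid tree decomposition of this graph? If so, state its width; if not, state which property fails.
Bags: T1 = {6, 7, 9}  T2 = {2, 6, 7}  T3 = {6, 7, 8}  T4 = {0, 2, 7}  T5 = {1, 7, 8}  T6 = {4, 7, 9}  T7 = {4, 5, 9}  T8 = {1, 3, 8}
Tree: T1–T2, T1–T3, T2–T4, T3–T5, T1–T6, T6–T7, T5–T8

Every vertex of G appears in some bag (union = {0, 1, 2, 3, 4, 5, 6, 7, 8, 9}); every edge is covered by a bag; and for each vertex v the set of bags containing v is connected in the bag tree. The decomposition is therefore valid. The largest bag has 3 vertices, so the width is 2.

Yes; width 2.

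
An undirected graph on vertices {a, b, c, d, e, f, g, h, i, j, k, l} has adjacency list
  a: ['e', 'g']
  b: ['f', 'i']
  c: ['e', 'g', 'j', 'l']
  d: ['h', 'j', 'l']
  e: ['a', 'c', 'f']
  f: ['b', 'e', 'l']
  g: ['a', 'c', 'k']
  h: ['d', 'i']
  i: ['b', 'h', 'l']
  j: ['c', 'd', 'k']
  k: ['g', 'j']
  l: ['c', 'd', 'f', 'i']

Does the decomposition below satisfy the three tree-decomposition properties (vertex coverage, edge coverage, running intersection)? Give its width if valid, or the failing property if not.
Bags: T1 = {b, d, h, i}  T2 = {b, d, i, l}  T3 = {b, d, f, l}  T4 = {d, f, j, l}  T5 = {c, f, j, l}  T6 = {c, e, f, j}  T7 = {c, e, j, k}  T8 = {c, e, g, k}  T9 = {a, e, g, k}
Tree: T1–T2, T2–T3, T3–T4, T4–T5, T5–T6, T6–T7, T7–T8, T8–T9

Yes; width 3.

Vertex coverage: the bags together contain {a, b, c, d, e, f, g, h, i, j, k, l}, the full vertex set. Edge coverage: each edge of G has both endpoints in at least one bag. Running intersection: for every vertex, the bags containing it form a connected subtree. All three properties hold, so this is a valid tree decomposition of width max|bag| − 1 = 3, and hence tw(G) ≤ 3.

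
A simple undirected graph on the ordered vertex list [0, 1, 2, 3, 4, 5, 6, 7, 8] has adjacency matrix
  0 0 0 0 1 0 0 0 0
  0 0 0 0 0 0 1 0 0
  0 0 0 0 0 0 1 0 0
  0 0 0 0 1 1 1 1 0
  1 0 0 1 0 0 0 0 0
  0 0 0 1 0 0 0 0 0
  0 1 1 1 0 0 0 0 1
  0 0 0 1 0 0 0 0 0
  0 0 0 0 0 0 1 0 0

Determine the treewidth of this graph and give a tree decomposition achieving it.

Each bag holds 2 vertices, so the decomposition has width 1, which upper-bounds the treewidth. Any graph with an edge has treewidth ≥ 1, and G has the edge 8–6. The upper and lower bounds meet at 1, so that is the treewidth.

Treewidth 1.
Bags: B1 = {6, 8}  B2 = {3, 6}  B3 = {2, 6}  B4 = {3, 5}  B5 = {3, 4}  B6 = {3, 7}  B7 = {0, 4}  B8 = {1, 6}
Tree: B1–B2, B1–B3, B2–B4, B2–B5, B5–B6, B5–B7, B2–B8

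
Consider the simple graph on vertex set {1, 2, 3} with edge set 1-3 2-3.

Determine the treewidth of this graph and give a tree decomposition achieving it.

Treewidth 1.
One optimal decomposition is:
Bags: B1 = {2, 3}  B2 = {1, 3}
Tree: B1–B2

Each bag holds 2 vertices, so the decomposition has width 1, which upper-bounds the treewidth. G has an edge, so its treewidth is at least 1. The upper and lower bounds meet at 1, so that is the treewidth.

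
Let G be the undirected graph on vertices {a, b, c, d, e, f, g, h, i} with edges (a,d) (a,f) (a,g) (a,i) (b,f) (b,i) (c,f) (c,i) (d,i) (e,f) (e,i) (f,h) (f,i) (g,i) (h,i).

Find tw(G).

A width-2 tree decomposition is:
Bags: B1 = {b, f, i}  B2 = {f, h, i}  B3 = {a, f, i}  B4 = {a, d, i}  B5 = {c, f, i}  B6 = {a, g, i}  B7 = {e, f, i}
Tree: B1–B2, B1–B3, B3–B4, B2–B5, B3–B6, B2–B7
Every bag has size at most 3, so the width is 3 − 1 = 2 and tw(G) ≤ 2. For the lower bound, the 3 vertices {a, d, i} are pairwise adjacent, and any tree decomposition puts a clique entirely inside one bag — forcing width ≥ 2. Hence tw(G) = 2 exactly.

2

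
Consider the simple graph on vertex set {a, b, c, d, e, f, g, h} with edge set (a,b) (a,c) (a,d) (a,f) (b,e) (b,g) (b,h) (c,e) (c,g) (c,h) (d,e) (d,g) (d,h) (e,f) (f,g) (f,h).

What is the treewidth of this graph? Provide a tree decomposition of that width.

Each bag holds 5 vertices, so the decomposition has width 4, which upper-bounds the treewidth. For the lower bound: the 5 vertex sets {d,h}, {a,f}, {c,e}, {g}, {b} are disjoint, each induces a connected subgraph, and every pair is joined by at least one edge of G. Contracting each set to a single vertex therefore yields K_{5} as a minor, and since treewidth is minor-monotone, tw(G) ≥ tw(K_{5}) = 4. The upper and lower bounds meet at 4, so that is the treewidth.

Treewidth 4.
One such decomposition:
Bags: B1 = {a, d, e, g, h}  B2 = {a, e, f, g, h}  B3 = {a, c, e, g, h}  B4 = {a, b, e, g, h}
Tree: B1–B2, B2–B3, B3–B4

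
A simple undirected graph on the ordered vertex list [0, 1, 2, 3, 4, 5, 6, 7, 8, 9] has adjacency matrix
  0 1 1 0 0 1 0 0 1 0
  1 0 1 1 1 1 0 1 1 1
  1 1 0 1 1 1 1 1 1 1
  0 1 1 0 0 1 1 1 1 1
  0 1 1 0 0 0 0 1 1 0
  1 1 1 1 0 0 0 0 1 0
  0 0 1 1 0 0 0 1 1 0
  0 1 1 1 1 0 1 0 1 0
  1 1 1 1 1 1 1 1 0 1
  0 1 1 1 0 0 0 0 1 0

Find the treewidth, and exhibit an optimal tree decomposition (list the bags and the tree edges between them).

The largest bag has 5 vertices, giving width 4; this decomposition certifies tw(G) ≤ 4. Conversely, {0, 1, 2, 5, 8} is a clique of size 5, and the vertices of any clique must share a bag in every tree decomposition; so some bag has ≥ 5 vertices and tw(G) ≥ 4. Therefore the treewidth is 4.

Treewidth 4.
One optimal decomposition is:
Bags: B1 = {1, 2, 3, 7, 8}  B2 = {2, 3, 6, 7, 8}  B3 = {1, 2, 3, 5, 8}  B4 = {1, 2, 3, 8, 9}  B5 = {1, 2, 4, 7, 8}  B6 = {0, 1, 2, 5, 8}
Tree: B1–B2, B1–B3, B3–B4, B1–B5, B3–B6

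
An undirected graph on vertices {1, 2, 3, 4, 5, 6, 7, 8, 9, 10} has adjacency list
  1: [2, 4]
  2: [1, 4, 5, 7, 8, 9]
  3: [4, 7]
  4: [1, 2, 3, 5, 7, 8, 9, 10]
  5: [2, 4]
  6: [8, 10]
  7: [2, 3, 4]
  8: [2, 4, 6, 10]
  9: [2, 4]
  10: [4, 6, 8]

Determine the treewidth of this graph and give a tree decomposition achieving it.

Treewidth 2.
Bags: B1 = {2, 4, 8}  B2 = {2, 4, 7}  B3 = {4, 8, 10}  B4 = {1, 2, 4}  B5 = {2, 4, 9}  B6 = {6, 8, 10}  B7 = {3, 4, 7}  B8 = {2, 4, 5}
Tree: B1–B2, B1–B3, B1–B4, B2–B5, B3–B6, B2–B7, B2–B8

Every bag has size at most 3, so the width is 3 − 1 = 2 and tw(G) ≤ 2. On the other hand G contains the 3-clique {4, 8, 10}. A clique must lie in a single bag of any decomposition, so no decomposition can have width below 2. Hence tw(G) = 2 exactly.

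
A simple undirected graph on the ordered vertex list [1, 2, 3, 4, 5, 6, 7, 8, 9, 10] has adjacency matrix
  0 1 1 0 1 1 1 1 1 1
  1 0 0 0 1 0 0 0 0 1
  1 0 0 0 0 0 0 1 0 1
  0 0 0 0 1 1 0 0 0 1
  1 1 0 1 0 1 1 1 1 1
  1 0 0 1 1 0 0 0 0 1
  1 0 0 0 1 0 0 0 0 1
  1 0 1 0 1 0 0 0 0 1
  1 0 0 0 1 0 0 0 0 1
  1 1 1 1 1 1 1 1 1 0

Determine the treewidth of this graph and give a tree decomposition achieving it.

Treewidth 3.
One such decomposition:
Bags: B1 = {1, 5, 8, 10}  B2 = {1, 5, 6, 10}  B3 = {1, 3, 8, 10}  B4 = {1, 5, 7, 10}  B5 = {1, 2, 5, 10}  B6 = {1, 5, 9, 10}  B7 = {4, 5, 6, 10}
Tree: B1–B2, B1–B3, B2–B4, B1–B5, B4–B6, B2–B7

Each bag holds 4 vertices, so the decomposition has width 3, which upper-bounds the treewidth. For the lower bound, the 4 vertices {1, 3, 8, 10} are pairwise adjacent, and any tree decomposition puts a clique entirely inside one bag — forcing width ≥ 3. Therefore the treewidth is 3.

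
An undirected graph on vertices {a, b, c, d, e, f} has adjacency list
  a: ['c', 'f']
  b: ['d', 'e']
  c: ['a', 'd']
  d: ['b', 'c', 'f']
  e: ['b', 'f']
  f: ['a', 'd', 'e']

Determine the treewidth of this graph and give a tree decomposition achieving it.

Each bag holds 3 vertices, so the decomposition has width 2, which upper-bounds the treewidth. For the lower bound, G contains the cycle a–c–d–f–a, so G is not a forest; only forests have treewidth ≤ 1, hence tw(G) ≥ 2. Therefore the treewidth is 2.

Treewidth 2.
Bags: B1 = {a, c, f}  B2 = {c, d, f}  B3 = {d, e, f}  B4 = {b, d, e}
Tree: B1–B2, B2–B3, B3–B4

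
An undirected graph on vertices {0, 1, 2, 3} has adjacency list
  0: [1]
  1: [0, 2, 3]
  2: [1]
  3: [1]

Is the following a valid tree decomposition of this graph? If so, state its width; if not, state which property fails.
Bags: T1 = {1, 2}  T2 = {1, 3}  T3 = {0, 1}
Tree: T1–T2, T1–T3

Yes; width 1.

Checking the three conditions: (i) the bags cover all of {0, 1, 2, 3}; (ii) for each edge, some bag contains both endpoints; (iii) the bags containing any fixed vertex form a subtree. All hold, so the decomposition is valid with width 2 − 1 = 1.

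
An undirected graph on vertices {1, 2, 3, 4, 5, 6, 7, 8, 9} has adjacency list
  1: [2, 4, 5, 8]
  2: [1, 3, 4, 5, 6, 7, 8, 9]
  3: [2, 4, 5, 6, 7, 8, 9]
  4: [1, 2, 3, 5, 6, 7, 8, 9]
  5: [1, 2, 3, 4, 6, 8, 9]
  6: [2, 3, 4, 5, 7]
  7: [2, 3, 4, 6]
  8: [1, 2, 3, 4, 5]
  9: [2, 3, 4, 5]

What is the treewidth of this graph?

A width-4 tree decomposition is:
Bags: B1 = {2, 3, 4, 5, 8}  B2 = {2, 3, 4, 5, 9}  B3 = {1, 2, 4, 5, 8}  B4 = {2, 3, 4, 5, 6}  B5 = {2, 3, 4, 6, 7}
Tree: B1–B2, B1–B3, B1–B4, B4–B5
Each bag holds 5 vertices, so the decomposition has width 4, which upper-bounds the treewidth. For the lower bound, the 5 vertices {1, 2, 4, 5, 8} are pairwise adjacent, and any tree decomposition puts a clique entirely inside one bag — forcing width ≥ 4. Hence tw(G) = 4 exactly.

4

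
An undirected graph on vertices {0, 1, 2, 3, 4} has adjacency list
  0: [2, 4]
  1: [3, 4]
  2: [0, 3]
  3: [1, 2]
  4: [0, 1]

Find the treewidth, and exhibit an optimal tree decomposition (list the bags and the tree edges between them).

Each bag holds 3 vertices, so the decomposition has width 2, which upper-bounds the treewidth. For the lower bound, G contains the cycle 3–1–4–0–2–3, so G is not a forest; only forests have treewidth ≤ 1, hence tw(G) ≥ 2. Therefore the treewidth is 2.

Treewidth 2.
One such decomposition:
Bags: B1 = {1, 3, 4}  B2 = {0, 3, 4}  B3 = {0, 2, 3}
Tree: B1–B2, B2–B3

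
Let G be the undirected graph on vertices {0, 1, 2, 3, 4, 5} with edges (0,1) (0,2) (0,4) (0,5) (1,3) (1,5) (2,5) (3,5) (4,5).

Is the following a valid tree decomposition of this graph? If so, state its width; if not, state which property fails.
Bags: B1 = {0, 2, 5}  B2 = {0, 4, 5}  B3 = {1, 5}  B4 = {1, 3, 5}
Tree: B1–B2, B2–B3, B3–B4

No — edge (0,1) lies in no bag.

A tree decomposition must satisfy three properties: every vertex lies in some bag; for every edge, both endpoints lie together in some bag; and for every vertex, the bags containing it form a connected subtree. Here edge (0,1) lies in no bag, so the decomposition is invalid.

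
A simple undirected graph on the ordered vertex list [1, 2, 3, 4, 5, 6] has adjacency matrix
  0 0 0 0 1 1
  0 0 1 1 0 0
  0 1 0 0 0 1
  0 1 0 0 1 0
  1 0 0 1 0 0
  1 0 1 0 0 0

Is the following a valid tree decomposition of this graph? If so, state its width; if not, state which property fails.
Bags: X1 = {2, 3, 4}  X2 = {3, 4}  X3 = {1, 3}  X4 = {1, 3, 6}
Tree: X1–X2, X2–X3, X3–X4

A tree decomposition must satisfy three properties: every vertex lies in some bag; for every edge, both endpoints lie together in some bag; and for every vertex, the bags containing it form a connected subtree. Here vertex 5 appears in no bag, so the decomposition is invalid.

No — vertex 5 appears in no bag.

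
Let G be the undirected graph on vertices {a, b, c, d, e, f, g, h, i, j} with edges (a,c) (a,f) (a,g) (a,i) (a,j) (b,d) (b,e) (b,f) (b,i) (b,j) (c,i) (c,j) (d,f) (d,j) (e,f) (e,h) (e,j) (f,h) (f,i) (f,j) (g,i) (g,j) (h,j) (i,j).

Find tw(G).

A width-3 tree decomposition is:
Bags: B1 = {b, f, i, j}  B2 = {b, e, f, j}  B3 = {a, f, i, j}  B4 = {b, d, f, j}  B5 = {e, f, h, j}  B6 = {a, g, i, j}  B7 = {a, c, i, j}
Tree: B1–B2, B1–B3, B1–B4, B2–B5, B3–B6, B3–B7
The largest bag has 4 vertices, giving width 3; this decomposition certifies tw(G) ≤ 3. Conversely, {a, g, i, j} is a clique of size 4, and the vertices of any clique must share a bag in every tree decomposition; so some bag has ≥ 4 vertices and tw(G) ≥ 3. Combining the bounds, tw(G) = 3.

3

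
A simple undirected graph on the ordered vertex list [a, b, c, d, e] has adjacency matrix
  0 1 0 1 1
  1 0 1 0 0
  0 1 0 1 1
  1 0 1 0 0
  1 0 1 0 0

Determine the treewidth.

A width-2 tree decomposition is:
Bags: B1 = {a, c, e}  B2 = {a, b, c}  B3 = {a, c, d}
Tree: B1–B2, B2–B3
Every bag has size at most 3, so the width is 3 − 1 = 2 and tw(G) ≤ 2. Since c–e–a–b–c is a cycle in G, G is not acyclic. Forests are exactly the graphs of treewidth ≤ 1, so tw(G) ≥ 2. Hence tw(G) = 2 exactly.

2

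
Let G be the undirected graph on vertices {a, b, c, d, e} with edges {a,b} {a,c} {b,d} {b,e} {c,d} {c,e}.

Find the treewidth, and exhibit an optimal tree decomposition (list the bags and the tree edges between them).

Each bag holds 3 vertices, so the decomposition has width 2, which upper-bounds the treewidth. Since d–c–a–b–d is a cycle in G, G is not acyclic. Forests are exactly the graphs of treewidth ≤ 1, so tw(G) ≥ 2. Therefore the treewidth is 2.

Treewidth 2.
One such decomposition:
Bags: B1 = {b, c, d}  B2 = {a, b, c}  B3 = {b, c, e}
Tree: B1–B2, B2–B3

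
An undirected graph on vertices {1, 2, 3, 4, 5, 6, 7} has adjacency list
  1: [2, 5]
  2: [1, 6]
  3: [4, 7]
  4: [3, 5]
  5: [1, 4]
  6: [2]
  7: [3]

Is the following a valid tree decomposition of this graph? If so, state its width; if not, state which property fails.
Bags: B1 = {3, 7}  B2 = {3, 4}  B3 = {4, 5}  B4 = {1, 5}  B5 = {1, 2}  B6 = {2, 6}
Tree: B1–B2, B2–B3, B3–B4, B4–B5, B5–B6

Every vertex of G appears in some bag (union = {1, 2, 3, 4, 5, 6, 7}); every edge is covered by a bag; and for each vertex v the set of bags containing v is connected in the bag tree. The decomposition is therefore valid. The largest bag has 2 vertices, so the width is 1.

Yes; width 1.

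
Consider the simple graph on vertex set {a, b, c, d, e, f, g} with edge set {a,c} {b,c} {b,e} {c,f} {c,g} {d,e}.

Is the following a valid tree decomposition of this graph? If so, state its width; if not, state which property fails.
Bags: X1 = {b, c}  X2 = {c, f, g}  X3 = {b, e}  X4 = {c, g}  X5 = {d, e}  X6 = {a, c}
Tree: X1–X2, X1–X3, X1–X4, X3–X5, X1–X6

No — bags containing vertex g are not connected in the tree.

A tree decomposition must satisfy three properties: every vertex lies in some bag; for every edge, both endpoints lie together in some bag; and for every vertex, the bags containing it form a connected subtree. Here bags containing vertex g are not connected in the tree, so the decomposition is invalid.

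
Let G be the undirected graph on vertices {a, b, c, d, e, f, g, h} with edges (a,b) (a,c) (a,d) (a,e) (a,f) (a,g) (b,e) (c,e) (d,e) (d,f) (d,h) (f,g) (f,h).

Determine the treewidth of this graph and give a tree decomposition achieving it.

Every bag has size at most 3, so the width is 3 − 1 = 2 and tw(G) ≤ 2. On the other hand G contains the 3-clique {d, f, h}. A clique must lie in a single bag of any decomposition, so no decomposition can have width below 2. Hence tw(G) = 2 exactly.

Treewidth 2.
Bags: B1 = {a, b, e}  B2 = {a, d, e}  B3 = {a, d, f}  B4 = {d, f, h}  B5 = {a, c, e}  B6 = {a, f, g}
Tree: B1–B2, B2–B3, B3–B4, B1–B5, B3–B6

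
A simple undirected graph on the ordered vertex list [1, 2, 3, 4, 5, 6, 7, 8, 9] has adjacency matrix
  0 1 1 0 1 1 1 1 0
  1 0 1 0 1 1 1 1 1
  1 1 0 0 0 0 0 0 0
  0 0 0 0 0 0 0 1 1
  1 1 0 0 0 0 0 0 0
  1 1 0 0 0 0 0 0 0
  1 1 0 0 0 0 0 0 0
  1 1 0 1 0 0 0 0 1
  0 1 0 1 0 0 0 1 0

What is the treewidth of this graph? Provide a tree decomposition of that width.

Treewidth 2.
One optimal decomposition is:
Bags: B1 = {2, 8, 9}  B2 = {1, 2, 8}  B3 = {4, 8, 9}  B4 = {1, 2, 3}  B5 = {1, 2, 7}  B6 = {1, 2, 5}  B7 = {1, 2, 6}
Tree: B1–B2, B1–B3, B2–B4, B2–B5, B5–B6, B5–B7

The largest bag has 3 vertices, giving width 2; this decomposition certifies tw(G) ≤ 2. Conversely, {1, 2, 3} is a clique of size 3, and the vertices of any clique must share a bag in every tree decomposition; so some bag has ≥ 3 vertices and tw(G) ≥ 2. Hence tw(G) = 2 exactly.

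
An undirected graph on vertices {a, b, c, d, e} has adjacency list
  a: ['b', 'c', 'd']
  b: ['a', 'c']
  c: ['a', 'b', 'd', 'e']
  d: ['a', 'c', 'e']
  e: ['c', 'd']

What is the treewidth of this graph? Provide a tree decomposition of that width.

The largest bag has 3 vertices, giving width 2; this decomposition certifies tw(G) ≤ 2. On the other hand G contains the 3-clique {c, d, e}. A clique must lie in a single bag of any decomposition, so no decomposition can have width below 2. Hence tw(G) = 2 exactly.

Treewidth 2.
One optimal decomposition is:
Bags: B1 = {a, c, d}  B2 = {c, d, e}  B3 = {a, b, c}
Tree: B1–B2, B1–B3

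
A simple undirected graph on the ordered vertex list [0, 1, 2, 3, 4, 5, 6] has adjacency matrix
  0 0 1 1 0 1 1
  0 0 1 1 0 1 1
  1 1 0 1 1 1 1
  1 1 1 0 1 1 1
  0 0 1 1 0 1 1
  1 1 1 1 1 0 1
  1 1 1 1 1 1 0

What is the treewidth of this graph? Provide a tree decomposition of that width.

Each bag holds 5 vertices, so the decomposition has width 4, which upper-bounds the treewidth. Conversely, {0, 2, 3, 5, 6} is a clique of size 5, and the vertices of any clique must share a bag in every tree decomposition; so some bag has ≥ 5 vertices and tw(G) ≥ 4. The upper and lower bounds meet at 4, so that is the treewidth.

Treewidth 4.
Bags: B1 = {0, 2, 3, 5, 6}  B2 = {1, 2, 3, 5, 6}  B3 = {2, 3, 4, 5, 6}
Tree: B1–B2, B2–B3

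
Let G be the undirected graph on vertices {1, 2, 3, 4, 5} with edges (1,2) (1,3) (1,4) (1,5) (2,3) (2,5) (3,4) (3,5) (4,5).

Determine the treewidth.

A width-3 tree decomposition is:
Bags: B1 = {1, 2, 3, 5}  B2 = {1, 3, 4, 5}
Tree: B1–B2
The largest bag has 4 vertices, giving width 3; this decomposition certifies tw(G) ≤ 3. On the other hand G contains the 4-clique {1, 2, 3, 5}. A clique must lie in a single bag of any decomposition, so no decomposition can have width below 3. Combining the bounds, tw(G) = 3.

3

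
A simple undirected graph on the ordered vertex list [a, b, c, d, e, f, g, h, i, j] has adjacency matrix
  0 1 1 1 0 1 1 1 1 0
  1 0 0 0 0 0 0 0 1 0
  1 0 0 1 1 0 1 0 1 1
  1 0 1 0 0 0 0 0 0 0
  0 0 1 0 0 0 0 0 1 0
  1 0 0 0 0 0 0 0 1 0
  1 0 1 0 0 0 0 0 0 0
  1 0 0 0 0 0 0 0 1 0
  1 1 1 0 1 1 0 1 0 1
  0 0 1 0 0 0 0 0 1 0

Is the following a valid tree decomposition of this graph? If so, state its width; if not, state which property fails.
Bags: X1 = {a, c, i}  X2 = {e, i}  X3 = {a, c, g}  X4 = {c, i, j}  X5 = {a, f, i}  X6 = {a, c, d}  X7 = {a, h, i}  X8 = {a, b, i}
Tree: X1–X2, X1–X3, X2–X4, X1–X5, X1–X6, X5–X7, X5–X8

No — edge (c,e) lies in no bag.

A tree decomposition must satisfy three properties: every vertex lies in some bag; for every edge, both endpoints lie together in some bag; and for every vertex, the bags containing it form a connected subtree. Here edge (c,e) lies in no bag, so the decomposition is invalid.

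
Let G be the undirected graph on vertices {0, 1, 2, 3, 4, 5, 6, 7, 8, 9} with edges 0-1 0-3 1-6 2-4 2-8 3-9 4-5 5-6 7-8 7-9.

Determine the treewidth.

A width-2 tree decomposition is:
Bags: B1 = {0, 1, 3}  B2 = {1, 3, 9}  B3 = {1, 7, 9}  B4 = {1, 7, 8}  B5 = {1, 2, 8}  B6 = {1, 2, 4}  B7 = {1, 4, 5}  B8 = {1, 5, 6}
Tree: B1–B2, B2–B3, B3–B4, B4–B5, B5–B6, B6–B7, B7–B8
The largest bag has 3 vertices, giving width 2; this decomposition certifies tw(G) ≤ 2. Since 1–0–3–9–7–8–2–4–5–6–1 is a cycle in G, G is not acyclic. Forests are exactly the graphs of treewidth ≤ 1, so tw(G) ≥ 2. Combining the bounds, tw(G) = 2.

2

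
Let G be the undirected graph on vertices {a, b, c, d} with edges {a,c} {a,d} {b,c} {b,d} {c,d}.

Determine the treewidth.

A width-2 tree decomposition is:
Bags: B1 = {b, c, d}  B2 = {a, c, d}
Tree: B1–B2
The largest bag has 3 vertices, giving width 2; this decomposition certifies tw(G) ≤ 2. For the lower bound, the 3 vertices {a, c, d} are pairwise adjacent, and any tree decomposition puts a clique entirely inside one bag — forcing width ≥ 2. Hence tw(G) = 2 exactly.

2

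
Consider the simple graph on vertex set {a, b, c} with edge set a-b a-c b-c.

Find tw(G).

2

A width-2 tree decomposition is:
Bags: B1 = {a, b, c}
Tree: (single bag)
A single bag containing all 3 vertices is trivially a valid decomposition of width 2. Conversely, {a, b, c} is a clique of size 3, and the vertices of any clique must share a bag in every tree decomposition; so some bag has ≥ 3 vertices and tw(G) ≥ 2. Combining the bounds, tw(G) = 2.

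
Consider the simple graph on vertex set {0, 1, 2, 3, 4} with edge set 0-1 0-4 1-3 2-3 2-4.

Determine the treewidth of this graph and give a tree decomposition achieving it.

Treewidth 2.
One optimal decomposition is:
Bags: B1 = {0, 1, 4}  B2 = {1, 2, 4}  B3 = {1, 2, 3}
Tree: B1–B2, B2–B3

The largest bag has 3 vertices, giving width 2; this decomposition certifies tw(G) ≤ 2. Since 1–0–4–2–3–1 is a cycle in G, G is not acyclic. Forests are exactly the graphs of treewidth ≤ 1, so tw(G) ≥ 2. Therefore the treewidth is 2.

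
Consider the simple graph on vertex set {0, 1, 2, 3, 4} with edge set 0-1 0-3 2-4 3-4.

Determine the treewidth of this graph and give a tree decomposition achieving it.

Treewidth 1.
One such decomposition:
Bags: B1 = {0, 3}  B2 = {0, 1}  B3 = {3, 4}  B4 = {2, 4}
Tree: B1–B2, B1–B3, B3–B4

The largest bag has 2 vertices, giving width 1; this decomposition certifies tw(G) ≤ 1. Any graph with an edge has treewidth ≥ 1, and G has the edge 3–0. Therefore the treewidth is 1.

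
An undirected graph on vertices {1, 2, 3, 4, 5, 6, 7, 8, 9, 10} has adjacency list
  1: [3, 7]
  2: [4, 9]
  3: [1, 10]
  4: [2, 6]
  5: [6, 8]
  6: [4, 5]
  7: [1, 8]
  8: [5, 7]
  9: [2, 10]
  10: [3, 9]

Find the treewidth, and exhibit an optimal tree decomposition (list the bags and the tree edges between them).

The largest bag has 3 vertices, giving width 2; this decomposition certifies tw(G) ≤ 2. For the lower bound, G contains the cycle 5–6–4–2–9–10–3–1–7–8–5, so G is not a forest; only forests have treewidth ≤ 1, hence tw(G) ≥ 2. Hence tw(G) = 2 exactly.

Treewidth 2.
Bags: B1 = {4, 5, 6}  B2 = {2, 4, 5}  B3 = {2, 5, 9}  B4 = {5, 9, 10}  B5 = {3, 5, 10}  B6 = {1, 3, 5}  B7 = {1, 5, 7}  B8 = {5, 7, 8}
Tree: B1–B2, B2–B3, B3–B4, B4–B5, B5–B6, B6–B7, B7–B8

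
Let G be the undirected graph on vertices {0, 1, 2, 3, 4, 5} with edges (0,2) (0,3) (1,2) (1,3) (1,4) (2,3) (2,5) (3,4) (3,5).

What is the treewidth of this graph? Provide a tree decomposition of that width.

Each bag holds 3 vertices, so the decomposition has width 2, which upper-bounds the treewidth. Conversely, {0, 2, 3} is a clique of size 3, and the vertices of any clique must share a bag in every tree decomposition; so some bag has ≥ 3 vertices and tw(G) ≥ 2. Combining the bounds, tw(G) = 2.

Treewidth 2.
Bags: B1 = {0, 2, 3}  B2 = {1, 2, 3}  B3 = {2, 3, 5}  B4 = {1, 3, 4}
Tree: B1–B2, B1–B3, B2–B4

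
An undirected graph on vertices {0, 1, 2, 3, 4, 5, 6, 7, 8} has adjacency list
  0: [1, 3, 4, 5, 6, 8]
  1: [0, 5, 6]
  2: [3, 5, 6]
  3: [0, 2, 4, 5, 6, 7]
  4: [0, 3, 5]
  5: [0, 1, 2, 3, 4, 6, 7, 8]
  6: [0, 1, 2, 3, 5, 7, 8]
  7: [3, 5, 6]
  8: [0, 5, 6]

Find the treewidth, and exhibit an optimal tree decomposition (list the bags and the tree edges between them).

Every bag has size at most 4, so the width is 4 − 1 = 3 and tw(G) ≤ 3. Conversely, {0, 3, 4, 5} is a clique of size 4, and the vertices of any clique must share a bag in every tree decomposition; so some bag has ≥ 4 vertices and tw(G) ≥ 3. The upper and lower bounds meet at 3, so that is the treewidth.

Treewidth 3.
One optimal decomposition is:
Bags: B1 = {0, 3, 5, 6}  B2 = {3, 5, 6, 7}  B3 = {0, 1, 5, 6}  B4 = {2, 3, 5, 6}  B5 = {0, 3, 4, 5}  B6 = {0, 5, 6, 8}
Tree: B1–B2, B1–B3, B1–B4, B1–B5, B1–B6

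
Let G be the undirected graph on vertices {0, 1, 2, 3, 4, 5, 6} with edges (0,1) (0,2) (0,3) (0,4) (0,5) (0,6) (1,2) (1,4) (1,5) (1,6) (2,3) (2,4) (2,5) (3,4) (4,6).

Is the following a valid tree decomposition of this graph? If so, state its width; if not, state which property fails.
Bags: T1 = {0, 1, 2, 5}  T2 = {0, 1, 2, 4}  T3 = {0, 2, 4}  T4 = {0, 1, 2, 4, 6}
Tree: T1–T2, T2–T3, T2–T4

No — vertex 3 appears in no bag.

A tree decomposition must satisfy three properties: every vertex lies in some bag; for every edge, both endpoints lie together in some bag; and for every vertex, the bags containing it form a connected subtree. Here vertex 3 appears in no bag, so the decomposition is invalid.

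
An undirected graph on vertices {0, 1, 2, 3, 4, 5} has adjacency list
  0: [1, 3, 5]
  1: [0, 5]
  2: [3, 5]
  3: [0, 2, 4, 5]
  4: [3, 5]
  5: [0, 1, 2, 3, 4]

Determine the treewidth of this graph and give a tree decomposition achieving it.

Every bag has size at most 3, so the width is 3 − 1 = 2 and tw(G) ≤ 2. On the other hand G contains the 3-clique {0, 1, 5}. A clique must lie in a single bag of any decomposition, so no decomposition can have width below 2. The upper and lower bounds meet at 2, so that is the treewidth.

Treewidth 2.
One such decomposition:
Bags: B1 = {0, 1, 5}  B2 = {0, 3, 5}  B3 = {2, 3, 5}  B4 = {3, 4, 5}
Tree: B1–B2, B2–B3, B2–B4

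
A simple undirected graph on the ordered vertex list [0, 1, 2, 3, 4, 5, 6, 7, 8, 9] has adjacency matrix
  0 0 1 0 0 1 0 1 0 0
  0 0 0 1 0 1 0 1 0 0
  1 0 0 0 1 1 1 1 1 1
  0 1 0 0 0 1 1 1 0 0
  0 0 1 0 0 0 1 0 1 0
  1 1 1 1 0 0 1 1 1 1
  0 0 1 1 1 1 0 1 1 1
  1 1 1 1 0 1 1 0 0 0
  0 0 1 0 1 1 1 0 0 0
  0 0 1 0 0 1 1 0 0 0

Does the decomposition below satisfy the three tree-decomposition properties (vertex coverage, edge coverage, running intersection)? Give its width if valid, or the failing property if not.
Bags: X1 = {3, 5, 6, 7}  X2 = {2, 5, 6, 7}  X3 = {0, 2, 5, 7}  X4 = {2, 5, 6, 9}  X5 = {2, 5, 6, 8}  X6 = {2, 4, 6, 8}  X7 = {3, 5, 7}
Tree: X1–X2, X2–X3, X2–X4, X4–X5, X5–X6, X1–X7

A tree decomposition must satisfy three properties: every vertex lies in some bag; for every edge, both endpoints lie together in some bag; and for every vertex, the bags containing it form a connected subtree. Here vertex 1 appears in no bag, so the decomposition is invalid.

No — vertex 1 appears in no bag.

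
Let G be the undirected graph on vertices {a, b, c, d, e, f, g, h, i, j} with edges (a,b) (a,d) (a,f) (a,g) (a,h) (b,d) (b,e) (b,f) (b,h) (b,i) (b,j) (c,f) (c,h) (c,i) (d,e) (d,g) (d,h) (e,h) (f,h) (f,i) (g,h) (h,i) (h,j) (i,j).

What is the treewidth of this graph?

A width-3 tree decomposition is:
Bags: B1 = {b, d, e, h}  B2 = {a, b, d, h}  B3 = {a, b, f, h}  B4 = {b, f, h, i}  B5 = {b, h, i, j}  B6 = {c, f, h, i}  B7 = {a, d, g, h}
Tree: B1–B2, B2–B3, B3–B4, B4–B5, B4–B6, B2–B7
Each bag holds 4 vertices, so the decomposition has width 3, which upper-bounds the treewidth. Conversely, {a, d, g, h} is a clique of size 4, and the vertices of any clique must share a bag in every tree decomposition; so some bag has ≥ 4 vertices and tw(G) ≥ 3. Combining the bounds, tw(G) = 3.

3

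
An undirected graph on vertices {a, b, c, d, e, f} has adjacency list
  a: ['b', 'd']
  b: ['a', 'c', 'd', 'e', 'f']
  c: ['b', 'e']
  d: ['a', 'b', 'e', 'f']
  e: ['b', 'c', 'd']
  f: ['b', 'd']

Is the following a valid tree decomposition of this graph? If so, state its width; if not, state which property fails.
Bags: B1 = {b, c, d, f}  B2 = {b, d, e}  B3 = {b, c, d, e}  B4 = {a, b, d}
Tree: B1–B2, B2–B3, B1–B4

No — bags containing vertex c are not connected in the tree.

A tree decomposition must satisfy three properties: every vertex lies in some bag; for every edge, both endpoints lie together in some bag; and for every vertex, the bags containing it form a connected subtree. Here bags containing vertex c are not connected in the tree, so the decomposition is invalid.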